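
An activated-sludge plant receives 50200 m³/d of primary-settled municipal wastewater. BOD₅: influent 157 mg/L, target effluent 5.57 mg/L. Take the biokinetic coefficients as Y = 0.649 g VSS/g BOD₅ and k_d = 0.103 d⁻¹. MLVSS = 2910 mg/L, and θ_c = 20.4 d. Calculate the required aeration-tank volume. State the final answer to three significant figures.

Rearranging the biomass balance for a CMAS with decay, V = Y·Q·ΔS·θ_c / [X·(1+k_d θ_c)] = 0.649 × 50200 × (157 − 5.57) × 20.4 / [2910 × (1 + 0.103 × 20.4)] = 1.01×10^8 / 9024 = 11152 m³.

V ≈ 11200 m³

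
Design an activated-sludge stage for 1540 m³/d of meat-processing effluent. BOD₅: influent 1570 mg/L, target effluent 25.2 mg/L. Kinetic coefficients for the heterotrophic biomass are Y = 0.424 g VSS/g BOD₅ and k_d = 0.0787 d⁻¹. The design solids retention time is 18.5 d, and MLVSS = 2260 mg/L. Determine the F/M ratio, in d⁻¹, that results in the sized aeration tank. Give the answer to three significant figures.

F/M ≈ 0.318 d⁻¹

From the SRT design equation V = Y Q (S₀−S) θ_c / [X (1 + k_d θ_c)] = 0.424 × 1540 × (1570 − 25.2) × 18.5 / [2260 × (1 + 0.0787 × 18.5)] = 1.87×10^7 / 5550 = 3362 m³.
Food-to-microorganism ratio F/M = Q S₀ / (V X) = 1540 × 1570 / (3362 × 2260) = 0.3182 d⁻¹.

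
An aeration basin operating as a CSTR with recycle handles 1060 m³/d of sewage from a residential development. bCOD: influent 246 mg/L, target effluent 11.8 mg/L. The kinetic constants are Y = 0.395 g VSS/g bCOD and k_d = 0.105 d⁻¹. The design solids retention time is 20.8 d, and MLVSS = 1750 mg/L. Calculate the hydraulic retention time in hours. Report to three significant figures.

τ ≈ 8.29 h

Steady-state biomass mass balance: V·X·(1 + k_d·θ_c) = Y·Q·(S₀ − S)·θ_c, so V = 0.395 × 1060 × (246 − 11.8) × 20.8 / [1750 × (1 + 0.105 × 20.8)] = 2.04×10^6 / 5572 = 366.1 m³.
Hydraulic retention time τ = V/Q = 366.1 / 1060 = 0.3453 d = 8.288 h.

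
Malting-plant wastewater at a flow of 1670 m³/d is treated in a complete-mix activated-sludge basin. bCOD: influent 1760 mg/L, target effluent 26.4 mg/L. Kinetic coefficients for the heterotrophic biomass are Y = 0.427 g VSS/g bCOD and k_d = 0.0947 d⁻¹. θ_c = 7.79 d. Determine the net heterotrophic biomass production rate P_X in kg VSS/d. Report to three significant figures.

The observed yield is Y_obs = Y/(1 + k_d·θ_c) = 0.427 / (1 + 0.0947 × 7.79) = 0.427 / 1.738 = 0.2457 g VSS per g bCOD removed.
Mass of bCOD removed per day: Q(S₀ − S) = 1670 × 1734 g/m³ = 2895 kg/d.
Biomass produced: P_X = Y_obs·Q·ΔS = 0.2457 × 2895 ≈ 711.4 kg VSS/d.

P_X ≈ 711 kg VSS/d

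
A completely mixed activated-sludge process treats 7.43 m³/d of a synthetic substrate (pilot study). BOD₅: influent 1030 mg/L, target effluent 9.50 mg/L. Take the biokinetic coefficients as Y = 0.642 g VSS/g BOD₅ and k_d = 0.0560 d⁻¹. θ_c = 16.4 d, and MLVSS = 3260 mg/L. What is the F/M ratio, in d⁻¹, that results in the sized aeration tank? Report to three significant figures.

F/M ≈ 0.184 d⁻¹

From the SRT design equation V = Y Q (S₀−S) θ_c / [X (1 + k_d θ_c)] = 0.642 × 7.43 × (1030 − 9.50) × 16.4 / [3260 × (1 + 0.0560 × 16.4)] = 7.98×10^4 / 6254 = 12.77 m³.
F/M = applied load / biomass = Q·S₀/(V·X) = 7.43 × 1030 / (12.77 × 3260) = 0.1839 d⁻¹.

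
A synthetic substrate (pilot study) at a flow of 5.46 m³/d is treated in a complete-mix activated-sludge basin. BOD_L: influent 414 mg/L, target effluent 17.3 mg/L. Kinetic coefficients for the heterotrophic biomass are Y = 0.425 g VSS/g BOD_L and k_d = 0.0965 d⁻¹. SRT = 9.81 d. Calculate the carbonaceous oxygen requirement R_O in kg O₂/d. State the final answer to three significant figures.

R_O ≈ 1.49 kg O₂/d

The observed yield is Y_obs = Y/(1 + k_d·θ_c) = 0.425 / (1 + 0.0965 × 9.81) = 0.425 / 1.947 = 0.2183 g VSS per g BOD_L removed.
Q·(S₀ − S) = 5.46 × (414 − 17.3) × 10⁻³ = 2.166 kg/d removed.
P_X = Y_obs·Q·(S₀ − S) = 0.2183 × 2.166 = 0.4729 kg VSS/d.
R_O = Q·(S₀ − S) − 1.42·P_X = 2.166 − 1.42 × 0.4729 = 1.494 kg O₂/d.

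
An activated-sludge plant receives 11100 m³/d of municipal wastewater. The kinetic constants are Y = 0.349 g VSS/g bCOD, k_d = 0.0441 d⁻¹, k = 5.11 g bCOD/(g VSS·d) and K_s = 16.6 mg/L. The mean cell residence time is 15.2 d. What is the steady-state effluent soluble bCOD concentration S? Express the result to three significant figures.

Effluent substrate depends only on kinetics and SRT: S = K_s(1 + k_d θ_c) / [θ_c(Yk − k_d) − 1] = 16.6 × (1 + 0.0441 × 15.2) / [15.2 × (0.349 × 5.11 − 0.0441) − 1] = 27.73 / 25.44 = 1.090 mg/L.

S ≈ 1.09 mg/L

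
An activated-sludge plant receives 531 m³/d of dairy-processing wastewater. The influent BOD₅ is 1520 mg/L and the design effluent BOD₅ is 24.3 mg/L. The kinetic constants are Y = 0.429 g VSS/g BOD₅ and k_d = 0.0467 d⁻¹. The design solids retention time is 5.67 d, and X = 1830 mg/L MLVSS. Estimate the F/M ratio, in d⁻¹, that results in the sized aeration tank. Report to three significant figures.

Steady-state biomass mass balance: V·X·(1 + k_d·θ_c) = Y·Q·(S₀ − S)·θ_c, so V = 0.429 × 531 × (1520 − 24.3) × 5.67 / [1830 × (1 + 0.0467 × 5.67)] = 1.93×10^6 / 2315 = 834.7 m³.
F/M = Q·S₀ / (V·X) = 531 × 1520 / (834.7 × 1830) = 0.5284 g BOD₅·(g VSS·d)⁻¹.

F/M ≈ 0.528 d⁻¹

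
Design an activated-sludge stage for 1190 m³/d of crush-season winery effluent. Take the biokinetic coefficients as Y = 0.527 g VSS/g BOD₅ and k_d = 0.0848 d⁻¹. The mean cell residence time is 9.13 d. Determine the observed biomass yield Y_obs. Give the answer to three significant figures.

Y_obs ≈ 0.297 g VSS/g BOD₅

Y_obs = Y / (1 + k_d θ_c) = 0.527 / (1 + 0.0848 × 9.13) = 0.527 / 1.774 = 0.2970.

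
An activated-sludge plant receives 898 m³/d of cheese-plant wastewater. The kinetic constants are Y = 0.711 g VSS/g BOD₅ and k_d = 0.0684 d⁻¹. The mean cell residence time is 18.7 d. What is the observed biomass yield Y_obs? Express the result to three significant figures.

Y_obs = Y / (1 + k_d θ_c) = 0.711 / (1 + 0.0684 × 18.7) = 0.711 / 2.279 = 0.3120.

Y_obs ≈ 0.312 g VSS/g BOD₅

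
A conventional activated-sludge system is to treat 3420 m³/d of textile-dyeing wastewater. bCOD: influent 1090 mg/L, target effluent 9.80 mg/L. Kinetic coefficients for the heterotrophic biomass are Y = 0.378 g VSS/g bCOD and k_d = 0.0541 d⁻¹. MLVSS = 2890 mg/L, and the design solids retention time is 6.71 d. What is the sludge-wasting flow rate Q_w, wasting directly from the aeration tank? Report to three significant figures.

Steady-state biomass mass balance: V·X·(1 + k_d·θ_c) = Y·Q·(S₀ − S)·θ_c, so V = 0.378 × 3420 × (1090 − 9.80) × 6.71 / [2890 × (1 + 0.0541 × 6.71)] = 9.37×10^6 / 3939 = 2379 m³.
With mixed-liquor wasting, θ_c = V/Q_w, so Q_w = V/θ_c = 2379/6.71 = 354.5 m³/d.

Q_w ≈ 355 m³/d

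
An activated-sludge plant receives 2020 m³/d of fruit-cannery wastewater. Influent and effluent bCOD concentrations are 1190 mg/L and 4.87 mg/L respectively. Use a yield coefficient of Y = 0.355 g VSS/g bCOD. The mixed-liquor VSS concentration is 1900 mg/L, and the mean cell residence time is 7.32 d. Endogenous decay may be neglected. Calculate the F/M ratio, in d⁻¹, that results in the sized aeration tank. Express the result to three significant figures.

With k_d = 0 the design equation reduces to V = Y Q (S₀−S) θ_c / X = 0.355 × 2020 × (1190 − 4.87) × 7.32 / 1900 = 3274 m³.
F/M = Q·S₀ / (V·X) = 2020 × 1190 / (3274 × 1900) = 0.3864 g bCOD·(g VSS·d)⁻¹.

F/M ≈ 0.386 d⁻¹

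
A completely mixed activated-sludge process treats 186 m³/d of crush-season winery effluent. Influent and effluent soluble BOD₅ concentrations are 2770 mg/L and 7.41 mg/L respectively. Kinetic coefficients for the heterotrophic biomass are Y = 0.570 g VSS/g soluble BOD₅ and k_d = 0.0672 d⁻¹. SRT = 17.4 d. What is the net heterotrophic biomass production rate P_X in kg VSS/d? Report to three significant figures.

P_X ≈ 135 kg VSS/d

The observed yield is Y_obs = Y/(1 + k_d·θ_c) = 0.570 / (1 + 0.0672 × 17.4) = 0.570 / 2.169 = 0.2628 g VSS per g soluble BOD₅ removed.
Mass of soluble BOD₅ removed per day: Q(S₀ − S) = 186 × 2763 g/m³ = 513.8 kg/d.
Biomass produced: P_X = Y_obs·Q·ΔS = 0.2628 × 513.8 ≈ 135.0 kg VSS/d.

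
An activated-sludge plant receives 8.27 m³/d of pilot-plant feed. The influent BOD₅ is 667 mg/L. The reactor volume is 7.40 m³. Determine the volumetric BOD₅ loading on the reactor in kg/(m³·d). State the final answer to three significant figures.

Applied BOD₅ load per unit volume = Q·S₀/V = (8.27 × 667/1000)/7.400 = 0.7454 kg BOD₅·m⁻³·d⁻¹.

L_v ≈ 0.745 kg BOD₅/(m³·d)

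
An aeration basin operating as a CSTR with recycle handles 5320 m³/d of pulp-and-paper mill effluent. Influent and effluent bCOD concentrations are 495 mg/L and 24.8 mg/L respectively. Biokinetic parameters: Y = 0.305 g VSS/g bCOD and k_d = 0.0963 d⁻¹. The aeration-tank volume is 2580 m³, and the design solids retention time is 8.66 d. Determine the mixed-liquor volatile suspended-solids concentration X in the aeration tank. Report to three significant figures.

From V·X·(1 + k_d·θ_c) = Y·Q·(S₀ − S)·θ_c: X = 0.305 × 5320 × (495 − 24.8) × 8.66 / [2580 × (1 + 0.0963 × 8.66)] = 1396 mg/L.

X ≈ 1400 mg/L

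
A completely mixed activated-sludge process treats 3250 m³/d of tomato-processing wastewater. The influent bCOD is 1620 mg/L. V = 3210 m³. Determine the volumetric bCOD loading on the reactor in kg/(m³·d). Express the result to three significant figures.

L_v ≈ 1.64 kg bCOD/(m³·d)

Applied bCOD load per unit volume = Q·S₀/V = (3250 × 1620/1000)/3210 = 1.640 kg bCOD·m⁻³·d⁻¹.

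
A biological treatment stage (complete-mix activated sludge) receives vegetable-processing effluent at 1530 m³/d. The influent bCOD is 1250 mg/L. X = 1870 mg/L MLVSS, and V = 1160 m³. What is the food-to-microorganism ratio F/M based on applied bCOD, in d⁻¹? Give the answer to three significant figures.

F/M = Q·S₀ / (V·X) = 1530 × 1250 / (1160 × 1870) = 0.8817 g bCOD·(g VSS·d)⁻¹.

F/M ≈ 0.882 d⁻¹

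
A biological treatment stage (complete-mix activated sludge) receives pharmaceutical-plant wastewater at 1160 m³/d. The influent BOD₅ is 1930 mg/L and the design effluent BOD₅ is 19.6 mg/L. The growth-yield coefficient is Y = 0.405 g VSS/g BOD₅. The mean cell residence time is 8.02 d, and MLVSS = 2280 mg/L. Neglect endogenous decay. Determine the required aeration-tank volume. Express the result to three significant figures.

V ≈ 3160 m³

Biomass mass balance (decay neglected): V·X = Y·Q·(S₀ − S)·θ_c, so V = 0.405 × 1160 × (1930 − 19.6) × 8.02 / 2280 = 3157 m³.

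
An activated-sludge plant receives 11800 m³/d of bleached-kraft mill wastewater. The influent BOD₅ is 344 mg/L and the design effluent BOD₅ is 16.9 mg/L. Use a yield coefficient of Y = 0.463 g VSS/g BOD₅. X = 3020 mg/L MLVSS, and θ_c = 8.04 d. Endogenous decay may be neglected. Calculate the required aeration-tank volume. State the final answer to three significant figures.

V ≈ 4760 m³

With k_d = 0 the design equation reduces to V = Y Q (S₀−S) θ_c / X = 0.463 × 11800 × (344 − 16.9) × 8.04 / 3020 = 4758 m³.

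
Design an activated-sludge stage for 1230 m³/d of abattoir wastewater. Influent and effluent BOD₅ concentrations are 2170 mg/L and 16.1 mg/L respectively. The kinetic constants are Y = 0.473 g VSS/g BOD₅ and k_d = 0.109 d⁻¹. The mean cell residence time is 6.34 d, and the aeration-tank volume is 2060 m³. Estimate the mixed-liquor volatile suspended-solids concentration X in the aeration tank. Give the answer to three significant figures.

X ≈ 2280 mg/L

X = Y·Q·ΔS·θ_c / [V·(1 + k_d θ_c)] = 0.473 × 1230 × (2170 − 16.1) × 6.34 / [2060 × (1 + 0.109 × 6.34)] = 2281 mg/L.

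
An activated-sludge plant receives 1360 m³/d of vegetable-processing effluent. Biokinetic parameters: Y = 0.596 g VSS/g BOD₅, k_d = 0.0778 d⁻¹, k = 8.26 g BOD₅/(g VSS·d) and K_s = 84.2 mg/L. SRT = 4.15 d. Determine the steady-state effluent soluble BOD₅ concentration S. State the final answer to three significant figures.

Effluent substrate depends only on kinetics and SRT: S = K_s(1 + k_d θ_c) / [θ_c(Yk − k_d) − 1] = 84.2 × (1 + 0.0778 × 4.15) / [4.15 × (0.596 × 8.26 − 0.0778) − 1] = 111.4 / 19.11 = 5.829 mg/L.

S ≈ 5.83 mg/L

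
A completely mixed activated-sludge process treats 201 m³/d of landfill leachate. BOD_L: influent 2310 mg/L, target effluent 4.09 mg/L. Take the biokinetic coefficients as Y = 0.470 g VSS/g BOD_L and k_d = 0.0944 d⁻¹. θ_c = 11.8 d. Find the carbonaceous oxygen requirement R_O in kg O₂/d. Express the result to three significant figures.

The observed yield is Y_obs = Y/(1 + k_d·θ_c) = 0.470 / (1 + 0.0944 × 11.8) = 0.470 / 2.114 = 0.2223 g VSS per g BOD_L removed.
Mass of BOD_L removed per day: Q(S₀ − S) = 201 × 2306 g/m³ = 463.5 kg/d.
Biomass synthesised: P_X = Y_obs × 463.5 = 103.0 kg VSS/d.
R_O = Q·ΔS − 1.42 P_X = 463.5 − 146.3 = 317.2 kg O₂/d.

R_O ≈ 317 kg O₂/d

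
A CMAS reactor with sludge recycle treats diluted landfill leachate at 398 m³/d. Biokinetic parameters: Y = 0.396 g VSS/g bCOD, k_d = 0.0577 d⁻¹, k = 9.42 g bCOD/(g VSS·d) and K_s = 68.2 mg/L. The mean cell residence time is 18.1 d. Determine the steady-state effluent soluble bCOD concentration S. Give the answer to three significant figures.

From the Monod/SRT balance for a CMAS, S = K_s·(1+k_d θ_c)/[θ_c·(Y k − k_d) − 1] = 68.2 × (1 + 0.0577 × 18.1) / [18.1 × (0.396 × 9.42 − 0.0577) − 1] = 139.4 / 65.47 = 2.129 mg/L.

S ≈ 2.13 mg/L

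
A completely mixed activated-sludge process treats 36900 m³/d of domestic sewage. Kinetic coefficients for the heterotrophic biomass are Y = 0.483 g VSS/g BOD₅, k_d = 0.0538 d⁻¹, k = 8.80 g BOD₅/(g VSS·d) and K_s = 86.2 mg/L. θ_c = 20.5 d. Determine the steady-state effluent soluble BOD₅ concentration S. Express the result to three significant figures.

S ≈ 2.13 mg/L

For a completely mixed reactor with recycle the Lawrence–McCarty relation gives S = K_s·(1 + k_d·θ_c) / [θ_c·(Y·k − k_d) − 1] = 86.2 × (1 + 0.0538 × 20.5) / [20.5 × (0.483 × 8.80 − 0.0538) − 1] = 181.3 / 85.03 = 2.132 mg/L.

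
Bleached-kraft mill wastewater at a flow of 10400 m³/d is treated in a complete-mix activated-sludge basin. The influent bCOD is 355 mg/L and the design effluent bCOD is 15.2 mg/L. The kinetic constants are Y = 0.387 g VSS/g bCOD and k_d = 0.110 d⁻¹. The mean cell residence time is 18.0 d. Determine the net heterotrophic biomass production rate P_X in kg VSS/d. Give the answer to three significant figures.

Correct the yield for decay: Y_obs = Y/(1 + k_d θ_c) = 0.387 / (1 + 0.110 × 18.0) = 0.387 / 2.980 = 0.1299.
Q·(S₀ − S) = 10400 × (355 − 15.2) × 10⁻³ = 3534 kg/d removed.
Net biomass production P_X = Y_obs × Q·(S₀ − S) = 0.1299 × 3534 = 458.9 kg VSS/d.

P_X ≈ 459 kg VSS/d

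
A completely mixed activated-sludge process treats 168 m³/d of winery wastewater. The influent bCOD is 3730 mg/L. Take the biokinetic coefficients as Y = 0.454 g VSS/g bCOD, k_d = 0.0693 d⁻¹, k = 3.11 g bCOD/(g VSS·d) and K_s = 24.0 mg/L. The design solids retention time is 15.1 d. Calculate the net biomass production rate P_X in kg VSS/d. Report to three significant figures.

From the Monod/SRT balance for a CMAS, S = K_s·(1+k_d θ_c)/[θ_c·(Y k − k_d) − 1] = 24.0 × (1 + 0.0693 × 15.1) / [15.1 × (0.454 × 3.11 − 0.0693) − 1] = 49.11 / 19.27 = 2.548 mg/L.
Y_obs = Y / (1 + k_d θ_c) = 0.454 / (1 + 0.0693 × 15.1) = 0.454 / 2.046 = 0.2218.
Substrate removed = Q·(S₀ − S) = 168 m³/d × (3730 − 2.55) g/m³ = 6.26×10^5 g/d = 626.2 kg/d.
Biomass produced: P_X = Y_obs·Q·ΔS = 0.2218 × 626.2 ≈ 138.9 kg VSS/d.

P_X ≈ 139 kg VSS/d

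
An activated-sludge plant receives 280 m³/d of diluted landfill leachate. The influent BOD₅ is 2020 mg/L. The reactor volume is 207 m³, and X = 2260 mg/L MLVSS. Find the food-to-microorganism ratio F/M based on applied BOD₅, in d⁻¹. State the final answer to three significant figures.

F/M ≈ 1.21 d⁻¹

Food-to-microorganism ratio F/M = Q S₀ / (V X) = 280 × 2020 / (207.0 × 2260) = 1.209 d⁻¹.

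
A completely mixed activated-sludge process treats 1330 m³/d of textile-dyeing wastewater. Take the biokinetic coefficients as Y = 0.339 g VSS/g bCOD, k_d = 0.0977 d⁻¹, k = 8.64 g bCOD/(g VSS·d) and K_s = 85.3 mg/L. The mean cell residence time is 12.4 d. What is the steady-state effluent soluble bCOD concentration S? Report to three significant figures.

From the Monod/SRT balance for a CMAS, S = K_s·(1+k_d θ_c)/[θ_c·(Y k − k_d) − 1] = 85.3 × (1 + 0.0977 × 12.4) / [12.4 × (0.339 × 8.64 − 0.0977) − 1] = 188.6 / 34.11 = 5.531 mg/L.

S ≈ 5.53 mg/L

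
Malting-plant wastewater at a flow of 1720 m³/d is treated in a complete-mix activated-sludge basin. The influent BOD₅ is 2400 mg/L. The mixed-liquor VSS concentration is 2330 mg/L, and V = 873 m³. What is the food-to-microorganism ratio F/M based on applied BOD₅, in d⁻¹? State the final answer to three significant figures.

F/M ≈ 2.03 d⁻¹

F/M = applied load / biomass = Q·S₀/(V·X) = 1720 × 2400 / (873.0 × 2330) = 2.029 d⁻¹.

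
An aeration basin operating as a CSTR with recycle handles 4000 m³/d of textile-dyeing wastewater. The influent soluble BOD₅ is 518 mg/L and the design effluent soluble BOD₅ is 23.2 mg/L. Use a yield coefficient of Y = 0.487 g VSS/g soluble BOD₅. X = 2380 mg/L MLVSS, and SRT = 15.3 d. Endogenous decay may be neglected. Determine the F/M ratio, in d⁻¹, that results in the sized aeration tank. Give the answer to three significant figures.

F/M ≈ 0.141 d⁻¹

Biomass mass balance (decay neglected): V·X = Y·Q·(S₀ − S)·θ_c, so V = 0.487 × 4000 × (518 − 23.2) × 15.3 / 2380 = 6196 m³.
F/M = Q·S₀ / (V·X) = 4000 × 518 / (6196 × 2380) = 0.1405 g soluble BOD₅·(g VSS·d)⁻¹.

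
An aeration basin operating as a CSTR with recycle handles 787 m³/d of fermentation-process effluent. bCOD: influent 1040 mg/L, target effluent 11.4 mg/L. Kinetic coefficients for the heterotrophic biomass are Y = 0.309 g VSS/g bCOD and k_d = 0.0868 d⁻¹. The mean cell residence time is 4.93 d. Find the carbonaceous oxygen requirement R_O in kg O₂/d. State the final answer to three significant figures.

R_O ≈ 561 kg O₂/d

Observed yield with endogenous decay: Y_obs = Y / (1 + k_d·θ_c) = 0.309 / (1 + 0.0868 × 4.93) = 0.309 / 1.428 = 0.2164 g VSS/g bCOD.
ΔS = 1040 − 11.4 = 1029 mg/L, so the substrate removal rate is 787 × 1029/1000 = 809.5 kg bCOD/d.
Net sludge production P_X = 0.2164 × 809.5 = 175.2 kg VSS/d.
R_O = Q·(S₀ − S) − 1.42·P_X = 809.5 − 1.42 × 175.2 = 560.8 kg O₂/d.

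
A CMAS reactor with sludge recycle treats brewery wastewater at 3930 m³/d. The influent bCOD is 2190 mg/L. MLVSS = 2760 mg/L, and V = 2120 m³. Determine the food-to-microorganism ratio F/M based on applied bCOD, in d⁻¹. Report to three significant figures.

F/M = applied load / biomass = Q·S₀/(V·X) = 3930 × 2190 / (2120 × 2760) = 1.471 d⁻¹.

F/M ≈ 1.47 d⁻¹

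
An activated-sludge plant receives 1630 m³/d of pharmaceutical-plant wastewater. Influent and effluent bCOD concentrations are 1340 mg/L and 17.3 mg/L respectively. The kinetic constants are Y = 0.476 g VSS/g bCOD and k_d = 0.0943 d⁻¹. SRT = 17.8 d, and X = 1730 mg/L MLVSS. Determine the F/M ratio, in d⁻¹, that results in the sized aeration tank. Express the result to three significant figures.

From the SRT design equation V = Y Q (S₀−S) θ_c / [X (1 + k_d θ_c)] = 0.476 × 1630 × (1340 − 17.3) × 17.8 / [1730 × (1 + 0.0943 × 17.8)] = 1.83×10^7 / 4634 = 3942 m³.
F/M = applied load / biomass = Q·S₀/(V·X) = 1630 × 1340 / (3942 × 1730) = 0.3203 d⁻¹.

F/M ≈ 0.320 d⁻¹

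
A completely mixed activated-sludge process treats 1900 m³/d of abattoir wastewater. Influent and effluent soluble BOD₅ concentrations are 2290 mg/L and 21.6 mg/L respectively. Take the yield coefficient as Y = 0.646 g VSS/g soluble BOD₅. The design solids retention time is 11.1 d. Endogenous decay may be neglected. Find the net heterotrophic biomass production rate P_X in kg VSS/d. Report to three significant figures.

Since k_d ≈ 0, Y_obs = Y = 0.646 g VSS/g soluble BOD₅.
Substrate removed = Q·(S₀ − S) = 1900 m³/d × (2290 − 21.6) g/m³ = 4.31×10^6 g/d = 4310 kg/d.
P_X = Y_obs · Q(S₀ − S) = 0.6460 × 4310 = 2784 kg VSS/d.

P_X ≈ 2780 kg VSS/d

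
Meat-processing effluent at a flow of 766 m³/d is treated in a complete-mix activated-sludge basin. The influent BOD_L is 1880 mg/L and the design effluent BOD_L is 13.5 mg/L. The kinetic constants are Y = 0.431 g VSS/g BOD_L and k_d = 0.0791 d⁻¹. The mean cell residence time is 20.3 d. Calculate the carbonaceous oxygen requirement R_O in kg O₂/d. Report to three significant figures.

R_O ≈ 1090 kg O₂/d

Y_obs = Y / (1 + k_d θ_c) = 0.431 / (1 + 0.0791 × 20.3) = 0.431 / 2.606 = 0.1654.
ΔS = 1880 − 13.5 = 1866 mg/L, so the substrate removal rate is 766 × 1866/1000 = 1430 kg BOD_L/d.
Net sludge production P_X = 0.1654 × 1430 = 236.5 kg VSS/d.
R_O = Q·ΔS − 1.42 P_X = 1430 − 335.8 = 1094 kg O₂/d.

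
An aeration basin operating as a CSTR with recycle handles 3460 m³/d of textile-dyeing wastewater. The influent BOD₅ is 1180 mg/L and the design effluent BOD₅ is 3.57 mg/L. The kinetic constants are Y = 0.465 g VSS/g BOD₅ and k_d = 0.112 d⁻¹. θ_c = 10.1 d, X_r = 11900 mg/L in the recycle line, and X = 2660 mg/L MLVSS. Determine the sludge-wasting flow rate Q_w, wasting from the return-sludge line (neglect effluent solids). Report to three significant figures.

Steady-state biomass mass balance: V·X·(1 + k_d·θ_c) = Y·Q·(S₀ − S)·θ_c, so V = 0.465 × 3460 × (1180 − 3.57) × 10.1 / [2660 × (1 + 0.112 × 10.1)] = 1.91×10^7 / 5669 = 3372 m³.
Wasting from the return line (neglecting effluent solids): Q_w = V·X / (θ_c·X_r) = 3372 × 2660 / (10.1 × 11900) = 74.63 m³/d.

Q_w ≈ 74.6 m³/d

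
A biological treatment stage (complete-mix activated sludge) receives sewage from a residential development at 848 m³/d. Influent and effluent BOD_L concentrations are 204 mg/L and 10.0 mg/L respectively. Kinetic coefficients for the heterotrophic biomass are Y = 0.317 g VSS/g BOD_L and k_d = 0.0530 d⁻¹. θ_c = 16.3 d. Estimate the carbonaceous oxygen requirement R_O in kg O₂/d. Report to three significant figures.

R_O ≈ 125 kg O₂/d

Observed yield with endogenous decay: Y_obs = Y / (1 + k_d·θ_c) = 0.317 / (1 + 0.0530 × 16.3) = 0.317 / 1.864 = 0.1701 g VSS/g BOD_L.
Mass of BOD_L removed per day: Q(S₀ − S) = 848 × 194.0 g/m³ = 164.5 kg/d.
Biomass synthesised: P_X = Y_obs × 164.5 = 27.98 kg VSS/d.
R_O = Q·(S₀ − S) − 1.42·P_X = 164.5 − 1.42 × 27.98 = 124.8 kg O₂/d.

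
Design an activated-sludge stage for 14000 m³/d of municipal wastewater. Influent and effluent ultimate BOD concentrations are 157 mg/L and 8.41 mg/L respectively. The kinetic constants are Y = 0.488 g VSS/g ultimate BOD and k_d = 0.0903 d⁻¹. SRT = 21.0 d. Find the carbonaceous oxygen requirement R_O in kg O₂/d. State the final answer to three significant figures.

The observed yield is Y_obs = Y/(1 + k_d·θ_c) = 0.488 / (1 + 0.0903 × 21.0) = 0.488 / 2.896 = 0.1685 g VSS per g ultimate BOD removed.
Mass of ultimate BOD removed per day: Q(S₀ − S) = 14000 × 148.6 g/m³ = 2080 kg/d.
Biomass synthesised: P_X = Y_obs × 2080 = 350.5 kg VSS/d.
Carbonaceous O₂ demand = substrate oxidised − cell-mass equivalent = 2080 − 1.42 × 350.5 = 1583 kg O₂/d.

R_O ≈ 1580 kg O₂/d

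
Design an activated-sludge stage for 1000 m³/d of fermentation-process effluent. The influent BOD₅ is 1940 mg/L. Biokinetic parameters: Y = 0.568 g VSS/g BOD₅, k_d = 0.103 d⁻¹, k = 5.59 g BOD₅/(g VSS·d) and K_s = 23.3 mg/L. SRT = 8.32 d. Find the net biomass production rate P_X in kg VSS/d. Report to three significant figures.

From the Monod/SRT balance for a CMAS, S = K_s·(1+k_d θ_c)/[θ_c·(Y k − k_d) − 1] = 23.3 × (1 + 0.103 × 8.32) / [8.32 × (0.568 × 5.59 − 0.103) − 1] = 43.27 / 24.56 = 1.762 mg/L.
Observed yield with endogenous decay: Y_obs = Y / (1 + k_d·θ_c) = 0.568 / (1 + 0.103 × 8.32) = 0.568 / 1.857 = 0.3059 g VSS/g BOD₅.
Mass of BOD₅ removed per day: Q(S₀ − S) = 1000 × 1938 g/m³ = 1938 kg/d.
Net biomass production P_X = Y_obs × Q·(S₀ − S) = 0.3059 × 1938 = 592.9 kg VSS/d.

P_X ≈ 593 kg VSS/d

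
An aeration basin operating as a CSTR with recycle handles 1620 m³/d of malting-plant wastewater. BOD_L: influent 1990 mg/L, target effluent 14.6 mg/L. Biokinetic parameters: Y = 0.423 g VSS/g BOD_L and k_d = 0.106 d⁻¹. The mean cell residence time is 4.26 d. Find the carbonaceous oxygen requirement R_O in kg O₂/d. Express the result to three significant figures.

R_O ≈ 1880 kg O₂/d

Y_obs = Y / (1 + k_d θ_c) = 0.423 / (1 + 0.106 × 4.26) = 0.423 / 1.452 = 0.2914.
Mass of BOD_L removed per day: Q(S₀ − S) = 1620 × 1975 g/m³ = 3200 kg/d.
P_X = Y_obs·Q·(S₀ − S) = 0.2914 × 3200 = 932.6 kg VSS/d.
Carbonaceous O₂ demand = substrate oxidised − cell-mass equivalent = 3200 − 1.42 × 932.6 = 1876 kg O₂/d.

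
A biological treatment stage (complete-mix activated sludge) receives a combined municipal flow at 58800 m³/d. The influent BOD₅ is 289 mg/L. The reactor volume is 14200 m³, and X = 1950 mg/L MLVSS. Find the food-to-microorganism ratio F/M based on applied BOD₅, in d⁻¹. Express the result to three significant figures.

F/M = Q·S₀ / (V·X) = 58800 × 289 / (14200 × 1950) = 0.6137 g BOD₅·(g VSS·d)⁻¹.

F/M ≈ 0.614 d⁻¹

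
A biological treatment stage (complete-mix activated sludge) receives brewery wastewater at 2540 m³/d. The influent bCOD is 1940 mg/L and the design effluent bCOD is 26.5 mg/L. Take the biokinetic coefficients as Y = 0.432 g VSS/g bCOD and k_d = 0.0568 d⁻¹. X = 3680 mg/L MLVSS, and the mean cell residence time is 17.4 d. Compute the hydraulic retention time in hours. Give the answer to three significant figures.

From the SRT design equation V = Y Q (S₀−S) θ_c / [X (1 + k_d θ_c)] = 0.432 × 2540 × (1940 − 26.5) × 17.4 / [3680 × (1 + 0.0568 × 17.4)] = 3.65×10^7 / 7317 = 4993 m³.
Hydraulic retention time τ = V/Q = 4993 / 2540 = 1.966 d = 47.18 h.

τ ≈ 47.2 h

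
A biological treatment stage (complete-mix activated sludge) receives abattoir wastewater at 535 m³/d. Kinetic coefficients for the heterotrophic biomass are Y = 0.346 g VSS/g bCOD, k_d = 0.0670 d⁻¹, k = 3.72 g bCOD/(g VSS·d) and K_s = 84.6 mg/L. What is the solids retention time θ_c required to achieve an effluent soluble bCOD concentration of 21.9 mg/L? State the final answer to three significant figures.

θ_c ≈ 5.06 d

At the target effluent, Y k S/(K_s+S) = 0.346×3.72×21.9/106.5 = 0.2647 d⁻¹.
θ_c = 1/(μ − k_d) = 1/(0.2647 − 0.0670) = 1/0.1977 = 5.059 d.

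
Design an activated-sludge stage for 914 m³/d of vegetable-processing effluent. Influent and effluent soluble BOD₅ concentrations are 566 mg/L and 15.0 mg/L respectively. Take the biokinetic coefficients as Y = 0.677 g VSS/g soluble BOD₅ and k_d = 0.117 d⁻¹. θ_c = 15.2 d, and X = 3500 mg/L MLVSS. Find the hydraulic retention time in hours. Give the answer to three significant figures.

τ ≈ 14.0 h

From the SRT design equation V = Y Q (S₀−S) θ_c / [X (1 + k_d θ_c)] = 0.677 × 914 × (566 − 15.0) × 15.2 / [3500 × (1 + 0.117 × 15.2)] = 5.18×10^6 / 9724 = 532.9 m³.
τ = V/Q = 532.9/914 = 0.5831 d, or 13.99 h.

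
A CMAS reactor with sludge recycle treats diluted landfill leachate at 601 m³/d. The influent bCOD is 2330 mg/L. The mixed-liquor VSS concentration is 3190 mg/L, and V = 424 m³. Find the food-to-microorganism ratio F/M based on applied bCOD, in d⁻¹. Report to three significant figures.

F/M ≈ 1.04 d⁻¹

Food-to-microorganism ratio F/M = Q S₀ / (V X) = 601 × 2330 / (424.0 × 3190) = 1.035 d⁻¹.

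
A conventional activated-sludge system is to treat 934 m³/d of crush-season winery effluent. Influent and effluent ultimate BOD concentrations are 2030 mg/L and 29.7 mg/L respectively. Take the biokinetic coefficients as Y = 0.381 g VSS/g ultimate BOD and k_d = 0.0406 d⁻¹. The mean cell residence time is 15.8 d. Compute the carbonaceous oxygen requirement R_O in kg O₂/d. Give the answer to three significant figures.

R_O ≈ 1250 kg O₂/d

The observed yield is Y_obs = Y/(1 + k_d·θ_c) = 0.381 / (1 + 0.0406 × 15.8) = 0.381 / 1.641 = 0.2321 g VSS per g ultimate BOD removed.
ΔS = 2030 − 29.7 = 2000 mg/L, so the substrate removal rate is 934 × 2000/1000 = 1868 kg ultimate BOD/d.
Biomass synthesised: P_X = Y_obs × 1868 = 433.6 kg VSS/d.
Carbonaceous O₂ demand = substrate oxidised − cell-mass equivalent = 1868 − 1.42 × 433.6 = 1253 kg O₂/d.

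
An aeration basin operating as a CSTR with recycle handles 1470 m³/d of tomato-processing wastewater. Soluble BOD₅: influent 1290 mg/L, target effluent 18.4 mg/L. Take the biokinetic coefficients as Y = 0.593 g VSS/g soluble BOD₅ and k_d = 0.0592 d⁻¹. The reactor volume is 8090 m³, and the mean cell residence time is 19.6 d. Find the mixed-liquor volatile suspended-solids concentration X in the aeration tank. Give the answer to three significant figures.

X ≈ 1240 mg/L

Solving the biomass balance for X: X = Y Q (S₀−S) θ_c / [V (1+k_d θ_c)] = 0.593 × 1470 × (1290 − 18.4) × 19.6 / [8090 × (1 + 0.0592 × 19.6)] = 1243 mg/L.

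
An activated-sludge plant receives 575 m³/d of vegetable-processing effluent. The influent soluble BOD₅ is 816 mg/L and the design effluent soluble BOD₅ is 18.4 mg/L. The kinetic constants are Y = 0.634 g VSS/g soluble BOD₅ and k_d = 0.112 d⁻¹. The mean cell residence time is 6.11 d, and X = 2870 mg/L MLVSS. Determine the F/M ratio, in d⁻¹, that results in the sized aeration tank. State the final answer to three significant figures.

F/M ≈ 0.445 d⁻¹

Steady-state biomass mass balance: V·X·(1 + k_d·θ_c) = Y·Q·(S₀ − S)·θ_c, so V = 0.634 × 575 × (816 − 18.4) × 6.11 / [2870 × (1 + 0.112 × 6.11)] = 1.78×10^6 / 4834 = 367.5 m³.
F/M = Q·S₀ / (V·X) = 575 × 816 / (367.5 × 2870) = 0.4448 g soluble BOD₅·(g VSS·d)⁻¹.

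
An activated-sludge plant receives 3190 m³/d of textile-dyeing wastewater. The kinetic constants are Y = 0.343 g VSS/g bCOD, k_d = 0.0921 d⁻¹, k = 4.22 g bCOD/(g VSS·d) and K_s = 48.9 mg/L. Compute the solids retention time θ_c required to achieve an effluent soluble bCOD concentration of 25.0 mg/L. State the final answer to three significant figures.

Specific growth rate at S = 25.0 mg/L: μ = YkS/(K_s+S) = 0.343·4.22·25.0/(48.9+25.0) = 0.4897 d⁻¹.
1/θ_c = 0.4897 − 0.0921 = 0.3976 d⁻¹, so θ_c = 2.515 d.

θ_c ≈ 2.52 d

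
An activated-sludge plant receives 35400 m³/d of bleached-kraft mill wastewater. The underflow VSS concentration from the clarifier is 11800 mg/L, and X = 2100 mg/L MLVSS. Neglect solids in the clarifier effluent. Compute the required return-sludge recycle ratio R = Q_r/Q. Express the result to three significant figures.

R = Q_r/Q = X/(X_r − X) = 2100 / (11800 − 2100) = 0.2165.

R ≈ 0.216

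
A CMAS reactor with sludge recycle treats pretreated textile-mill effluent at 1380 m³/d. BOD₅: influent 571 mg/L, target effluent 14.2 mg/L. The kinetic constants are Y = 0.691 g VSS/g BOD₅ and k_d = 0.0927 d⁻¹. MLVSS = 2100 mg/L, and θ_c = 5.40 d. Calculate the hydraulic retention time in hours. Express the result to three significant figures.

τ ≈ 15.8 h

Rearranging the biomass balance for a CMAS with decay, V = Y·Q·ΔS·θ_c / [X·(1+k_d θ_c)] = 0.691 × 1380 × (571 − 14.2) × 5.40 / [2100 × (1 + 0.0927 × 5.40)] = 2.87×10^6 / 3151 = 909.9 m³.
Hydraulic retention time τ = V/Q = 909.9 / 1380 = 0.6593 d = 15.82 h.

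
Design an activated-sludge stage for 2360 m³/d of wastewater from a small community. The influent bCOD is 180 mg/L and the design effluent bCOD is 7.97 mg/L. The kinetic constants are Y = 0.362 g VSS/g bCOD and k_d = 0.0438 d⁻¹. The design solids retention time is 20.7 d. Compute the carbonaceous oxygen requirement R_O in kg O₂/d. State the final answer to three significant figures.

Y_obs = Y / (1 + k_d θ_c) = 0.362 / (1 + 0.0438 × 20.7) = 0.362 / 1.907 = 0.1899.
Substrate removed = Q·(S₀ − S) = 2360 m³/d × (180 − 7.97) g/m³ = 4.06×10^5 g/d = 406.0 kg/d.
P_X = Y_obs·Q·(S₀ − S) = 0.1899 × 406.0 = 77.08 kg VSS/d.
Carbonaceous O₂ demand = substrate oxidised − cell-mass equivalent = 406.0 − 1.42 × 77.08 = 296.5 kg O₂/d.

R_O ≈ 297 kg O₂/d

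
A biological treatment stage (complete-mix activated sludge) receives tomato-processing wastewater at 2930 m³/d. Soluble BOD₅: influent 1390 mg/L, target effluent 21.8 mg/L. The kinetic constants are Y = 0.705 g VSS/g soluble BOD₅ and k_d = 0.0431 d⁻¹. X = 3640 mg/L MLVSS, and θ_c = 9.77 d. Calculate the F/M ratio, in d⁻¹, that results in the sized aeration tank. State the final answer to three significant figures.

From the SRT design equation V = Y Q (S₀−S) θ_c / [X (1 + k_d θ_c)] = 0.705 × 2930 × (1390 − 21.8) × 9.77 / [3640 × (1 + 0.0431 × 9.77)] = 2.76×10^7 / 5173 = 5338 m³.
F/M = Q·S₀ / (V·X) = 2930 × 1390 / (5338 × 3640) = 0.2096 g soluble BOD₅·(g VSS·d)⁻¹.

F/M ≈ 0.210 d⁻¹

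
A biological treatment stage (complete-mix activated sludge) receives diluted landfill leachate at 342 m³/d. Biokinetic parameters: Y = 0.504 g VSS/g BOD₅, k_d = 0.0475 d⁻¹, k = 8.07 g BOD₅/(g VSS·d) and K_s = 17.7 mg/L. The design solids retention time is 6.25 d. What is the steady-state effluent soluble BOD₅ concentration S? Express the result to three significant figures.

From the Monod/SRT balance for a CMAS, S = K_s·(1+k_d θ_c)/[θ_c·(Y k − k_d) − 1] = 17.7 × (1 + 0.0475 × 6.25) / [6.25 × (0.504 × 8.07 − 0.0475) − 1] = 22.95 / 24.12 = 0.9515 mg/L.

S ≈ 0.952 mg/L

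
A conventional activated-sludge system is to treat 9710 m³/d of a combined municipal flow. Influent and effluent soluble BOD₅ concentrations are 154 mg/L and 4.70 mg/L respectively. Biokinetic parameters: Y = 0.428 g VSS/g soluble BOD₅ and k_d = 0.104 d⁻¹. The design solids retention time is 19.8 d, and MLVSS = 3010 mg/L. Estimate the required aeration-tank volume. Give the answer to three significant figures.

V ≈ 1330 m³

Steady-state biomass mass balance: V·X·(1 + k_d·θ_c) = Y·Q·(S₀ − S)·θ_c, so V = 0.428 × 9710 × (154 − 4.70) × 19.8 / [3010 × (1 + 0.104 × 19.8)] = 1.23×10^7 / 9208 = 1334 m³.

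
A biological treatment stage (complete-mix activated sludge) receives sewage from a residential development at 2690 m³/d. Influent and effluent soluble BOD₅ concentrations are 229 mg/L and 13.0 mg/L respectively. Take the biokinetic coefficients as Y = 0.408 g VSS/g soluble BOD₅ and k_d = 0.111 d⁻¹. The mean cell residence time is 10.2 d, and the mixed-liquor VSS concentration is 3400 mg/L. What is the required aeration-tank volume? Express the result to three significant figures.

V ≈ 334 m³

Steady-state biomass mass balance: V·X·(1 + k_d·θ_c) = Y·Q·(S₀ − S)·θ_c, so V = 0.408 × 2690 × (229 − 13.0) × 10.2 / [3400 × (1 + 0.111 × 10.2)] = 2.42×10^6 / 7249 = 333.5 m³.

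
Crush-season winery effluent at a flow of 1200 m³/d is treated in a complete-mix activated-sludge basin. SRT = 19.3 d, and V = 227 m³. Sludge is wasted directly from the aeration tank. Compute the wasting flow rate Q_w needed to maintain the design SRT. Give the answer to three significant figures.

Q_w ≈ 11.8 m³/d

For wasting at MLVSS concentration, Q_w = V/θ_c = 227.0/19.3 = 11.76 m³/d.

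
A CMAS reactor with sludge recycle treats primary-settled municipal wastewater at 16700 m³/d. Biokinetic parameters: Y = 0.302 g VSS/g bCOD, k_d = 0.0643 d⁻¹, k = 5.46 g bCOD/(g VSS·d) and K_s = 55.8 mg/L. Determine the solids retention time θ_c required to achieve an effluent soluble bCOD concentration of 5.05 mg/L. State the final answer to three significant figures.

θ_c ≈ 13.8 d

Specific growth rate at S = 5.05 mg/L: μ = YkS/(K_s+S) = 0.302·5.46·5.05/(55.8+5.05) = 0.1368 d⁻¹.
1/θ_c = 0.1368 − 0.0643 = 0.07255 d⁻¹, so θ_c = 13.78 d.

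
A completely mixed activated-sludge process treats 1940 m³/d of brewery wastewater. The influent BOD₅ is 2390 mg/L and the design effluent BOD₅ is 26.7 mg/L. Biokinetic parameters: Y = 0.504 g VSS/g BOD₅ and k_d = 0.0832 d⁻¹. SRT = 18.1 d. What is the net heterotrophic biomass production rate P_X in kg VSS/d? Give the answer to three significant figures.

Y_obs = Y / (1 + k_d θ_c) = 0.504 / (1 + 0.0832 × 18.1) = 0.504 / 2.506 = 0.2011.
Mass of BOD₅ removed per day: Q(S₀ − S) = 1940 × 2363 g/m³ = 4585 kg/d.
Net biomass production P_X = Y_obs × Q·(S₀ − S) = 0.2011 × 4585 = 922.1 kg VSS/d.

P_X ≈ 922 kg VSS/d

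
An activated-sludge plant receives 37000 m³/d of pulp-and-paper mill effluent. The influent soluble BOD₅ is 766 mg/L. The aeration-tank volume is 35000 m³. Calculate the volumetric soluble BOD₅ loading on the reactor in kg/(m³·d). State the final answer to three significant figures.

L_v ≈ 0.810 kg soluble BOD₅/(m³·d)

Applied soluble BOD₅ load per unit volume = Q·S₀/V = (37000 × 766/1000)/35000 = 0.8098 kg soluble BOD₅·m⁻³·d⁻¹.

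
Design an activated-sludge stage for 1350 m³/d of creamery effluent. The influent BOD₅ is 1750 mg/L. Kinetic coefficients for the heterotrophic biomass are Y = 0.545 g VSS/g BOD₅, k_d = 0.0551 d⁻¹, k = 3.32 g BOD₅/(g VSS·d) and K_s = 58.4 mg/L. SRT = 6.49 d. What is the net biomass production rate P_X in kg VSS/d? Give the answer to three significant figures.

P_X ≈ 944 kg VSS/d

For a completely mixed reactor with recycle the Lawrence–McCarty relation gives S = K_s·(1 + k_d·θ_c) / [θ_c·(Y·k − k_d) − 1] = 58.4 × (1 + 0.0551 × 6.49) / [6.49 × (0.545 × 3.32 − 0.0551) − 1] = 79.28 / 10.39 = 7.634 mg/L.
The observed yield is Y_obs = Y/(1 + k_d·θ_c) = 0.545 / (1 + 0.0551 × 6.49) = 0.545 / 1.358 = 0.4014 g VSS per g BOD₅ removed.
Mass of BOD₅ removed per day: Q(S₀ − S) = 1350 × 1742 g/m³ = 2352 kg/d.
Biomass produced: P_X = Y_obs·Q·ΔS = 0.4014 × 2352 ≈ 944.3 kg VSS/d.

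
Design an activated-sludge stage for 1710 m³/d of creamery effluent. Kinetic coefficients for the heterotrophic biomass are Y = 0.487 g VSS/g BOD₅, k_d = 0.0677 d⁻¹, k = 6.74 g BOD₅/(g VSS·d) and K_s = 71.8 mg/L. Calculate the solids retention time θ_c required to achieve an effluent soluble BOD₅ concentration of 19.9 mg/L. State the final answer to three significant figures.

From 1/θ_c = Y·k·S/(K_s + S) − k_d: Y·k·S/(K_s+S) = 0.487 × 6.74 × 19.9 / (71.8 + 19.9) = 0.7123 d⁻¹.
θ_c = 1/(μ − k_d) = 1/(0.7123 − 0.0677) = 1/0.6446 = 1.551 d.

θ_c ≈ 1.55 d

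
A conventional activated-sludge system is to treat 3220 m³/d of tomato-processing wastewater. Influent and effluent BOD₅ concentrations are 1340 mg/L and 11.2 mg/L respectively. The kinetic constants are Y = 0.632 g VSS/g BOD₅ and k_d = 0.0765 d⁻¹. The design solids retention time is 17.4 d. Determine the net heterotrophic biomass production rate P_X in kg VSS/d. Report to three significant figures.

Y_obs = Y / (1 + k_d θ_c) = 0.632 / (1 + 0.0765 × 17.4) = 0.632 / 2.331 = 0.2711.
Substrate removed = Q·(S₀ − S) = 3220 m³/d × (1340 − 11.2) g/m³ = 4.28×10^6 g/d = 4279 kg/d.
So the net sludge growth is P_X = 0.2711 × 4279 = 1160 kg VSS/d.

P_X ≈ 1160 kg VSS/d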